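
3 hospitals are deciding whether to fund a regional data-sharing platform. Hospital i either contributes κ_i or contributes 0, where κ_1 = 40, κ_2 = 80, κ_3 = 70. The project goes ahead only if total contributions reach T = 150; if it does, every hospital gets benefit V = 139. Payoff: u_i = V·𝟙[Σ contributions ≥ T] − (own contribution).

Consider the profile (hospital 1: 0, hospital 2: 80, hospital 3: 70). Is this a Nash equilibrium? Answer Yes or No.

Yes

Total = 150 ≥ 150: provided.
Hospital 1 (pledges 0, payoff 139): pledging 40 → total 190, payoff 99. No gain.
Hospital 2 (pledges 80, payoff 59): dropping to 0 → total 70, payoff 0. No gain.
Hospital 3 (pledges 70, payoff 69): dropping to 0 → total 80, payoff 0. No gain.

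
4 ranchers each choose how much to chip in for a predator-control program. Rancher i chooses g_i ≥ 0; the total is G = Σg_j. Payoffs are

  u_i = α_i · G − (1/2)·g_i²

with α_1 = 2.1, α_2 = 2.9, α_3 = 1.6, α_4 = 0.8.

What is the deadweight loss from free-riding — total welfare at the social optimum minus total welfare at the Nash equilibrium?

Rancher i's FOC: ∂u_i/∂g_i = α_i − g_i = 0, so g_i* = α_i.
NE contributions = (2.1, 2.9, 1.6, 0.8); G = 7.4.
W^NE = (Σα)·G − ½Σα_i² = 7.4² − ½·16.02 = 46.75.
Planner sets g_i = Σα_j = 7.4 for every i, so G^SO = 4·7.4 = 29.6.
W^SO = (Σα)·G^SO − ½·4·(Σα)² = (4/2)·7.4² = 109.52.
Deadweight loss = W^SO − W^NE = 62.77.

62.77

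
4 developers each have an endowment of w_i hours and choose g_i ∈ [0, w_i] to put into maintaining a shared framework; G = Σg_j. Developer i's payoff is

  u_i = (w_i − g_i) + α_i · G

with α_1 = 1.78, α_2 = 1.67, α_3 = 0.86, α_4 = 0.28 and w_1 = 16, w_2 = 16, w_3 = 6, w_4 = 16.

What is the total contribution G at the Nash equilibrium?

∂u_i/∂g_i = α_i − 1, so developer i contributes w_i if α_i > 1, else 0.
α_i > 1 for i ∈ {1, 2}; NE contributions (16, 16, 0, 0), G = 32.

32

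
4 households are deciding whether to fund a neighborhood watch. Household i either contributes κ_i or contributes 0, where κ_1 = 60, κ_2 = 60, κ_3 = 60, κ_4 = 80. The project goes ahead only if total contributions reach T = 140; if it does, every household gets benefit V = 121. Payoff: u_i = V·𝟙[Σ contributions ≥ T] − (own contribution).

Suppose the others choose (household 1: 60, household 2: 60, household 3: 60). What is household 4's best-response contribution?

0

Others' total = 180 ≥ 140; contributing adds cost 80 for no extra benefit.
Best response: 0.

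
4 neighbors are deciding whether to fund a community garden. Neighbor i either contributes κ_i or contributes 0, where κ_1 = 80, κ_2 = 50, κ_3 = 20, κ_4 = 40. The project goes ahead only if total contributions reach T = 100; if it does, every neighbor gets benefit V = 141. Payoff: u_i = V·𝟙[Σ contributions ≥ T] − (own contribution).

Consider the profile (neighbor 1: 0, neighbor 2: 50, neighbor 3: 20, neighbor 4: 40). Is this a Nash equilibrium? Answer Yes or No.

Yes

Total = 110 ≥ 100: provided.
Neighbor 1 (pledges 0, payoff 141): pledging 80 → total 190, payoff 61. No gain.
Neighbor 2 (pledges 50, payoff 91): dropping to 0 → total 60, payoff 0. No gain.
Neighbor 3 (pledges 20, payoff 121): dropping to 0 → total 90, payoff 0. No gain.
Neighbor 4 (pledges 40, payoff 101): dropping to 0 → total 70, payoff 0. No gain.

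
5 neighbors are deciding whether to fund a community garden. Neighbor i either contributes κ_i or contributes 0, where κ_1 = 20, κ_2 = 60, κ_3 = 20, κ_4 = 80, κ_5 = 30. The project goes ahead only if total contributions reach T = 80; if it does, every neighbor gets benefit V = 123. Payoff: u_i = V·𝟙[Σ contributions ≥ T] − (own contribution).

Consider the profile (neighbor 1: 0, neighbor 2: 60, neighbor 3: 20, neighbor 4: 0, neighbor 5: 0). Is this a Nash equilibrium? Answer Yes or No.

Total = 80 ≥ 80: provided.
Neighbor 1 (pledges 0, payoff 123): pledging 20 → total 100, payoff 103. No gain.
Neighbor 2 (pledges 60, payoff 63): dropping to 0 → total 20, payoff 0. No gain.
Neighbor 3 (pledges 20, payoff 103): dropping to 0 → total 60, payoff 0. No gain.
Neighbor 4 (pledges 0, payoff 123): pledging 80 → total 160, payoff 43. No gain.
Neighbor 5 (pledges 0, payoff 123): pledging 30 → total 110, payoff 93. No gain.

Yes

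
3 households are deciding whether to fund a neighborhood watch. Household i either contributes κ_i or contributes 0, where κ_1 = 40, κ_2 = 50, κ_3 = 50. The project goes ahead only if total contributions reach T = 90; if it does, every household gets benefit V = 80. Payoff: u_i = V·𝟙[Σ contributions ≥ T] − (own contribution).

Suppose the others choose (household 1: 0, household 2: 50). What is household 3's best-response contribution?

Others' total = 50. Contributing 50 brings total to 100 ≥ 90: gain V − κ_3 = 30.
Best response: 50.

50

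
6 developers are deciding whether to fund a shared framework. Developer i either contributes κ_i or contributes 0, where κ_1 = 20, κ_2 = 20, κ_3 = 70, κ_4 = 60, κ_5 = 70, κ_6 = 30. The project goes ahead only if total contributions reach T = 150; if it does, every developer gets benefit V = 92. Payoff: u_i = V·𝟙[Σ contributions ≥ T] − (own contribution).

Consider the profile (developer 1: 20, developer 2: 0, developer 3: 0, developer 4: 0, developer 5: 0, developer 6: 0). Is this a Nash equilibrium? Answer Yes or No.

Total = 20 < 150: not provided.
Developer 1 (pledges 20, payoff -20): dropping to 0 → total 0, payoff 0. Profitable deviation.

No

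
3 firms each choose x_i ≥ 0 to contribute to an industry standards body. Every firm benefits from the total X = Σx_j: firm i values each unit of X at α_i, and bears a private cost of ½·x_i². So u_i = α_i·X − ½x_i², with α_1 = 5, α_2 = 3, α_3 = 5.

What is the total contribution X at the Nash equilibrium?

13

Firm i's FOC: ∂u_i/∂x_i = α_i − x_i = 0, so x_i* = α_i.
NE contributions = (5, 3, 5); X = 13.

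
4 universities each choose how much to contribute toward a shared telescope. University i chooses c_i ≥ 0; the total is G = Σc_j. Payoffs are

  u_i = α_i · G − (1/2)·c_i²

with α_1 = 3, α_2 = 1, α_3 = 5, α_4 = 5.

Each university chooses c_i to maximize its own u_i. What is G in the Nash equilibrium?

University i's FOC: ∂u_i/∂c_i = α_i − c_i = 0, so c_i* = α_i.
NE contributions = (3, 1, 5, 5); G = 14.

14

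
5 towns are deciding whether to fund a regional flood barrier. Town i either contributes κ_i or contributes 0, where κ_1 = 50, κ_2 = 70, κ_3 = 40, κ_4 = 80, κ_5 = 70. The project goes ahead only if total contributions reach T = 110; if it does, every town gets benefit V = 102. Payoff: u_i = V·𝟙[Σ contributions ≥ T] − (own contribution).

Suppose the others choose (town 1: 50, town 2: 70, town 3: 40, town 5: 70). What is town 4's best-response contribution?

Others' total = 230 ≥ 110; contributing adds cost 80 for no extra benefit.
Best response: 0.

0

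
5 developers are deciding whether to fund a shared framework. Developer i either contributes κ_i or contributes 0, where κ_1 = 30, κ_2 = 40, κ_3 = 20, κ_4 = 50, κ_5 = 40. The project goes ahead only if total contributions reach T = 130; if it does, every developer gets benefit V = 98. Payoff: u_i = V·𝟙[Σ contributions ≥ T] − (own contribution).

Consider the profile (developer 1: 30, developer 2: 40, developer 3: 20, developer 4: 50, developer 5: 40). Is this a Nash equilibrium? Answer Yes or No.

No

Total = 180 ≥ 130: provided.
Developer 1 (pledges 30, payoff 68): dropping to 0 → total 150, payoff 98. Profitable deviation.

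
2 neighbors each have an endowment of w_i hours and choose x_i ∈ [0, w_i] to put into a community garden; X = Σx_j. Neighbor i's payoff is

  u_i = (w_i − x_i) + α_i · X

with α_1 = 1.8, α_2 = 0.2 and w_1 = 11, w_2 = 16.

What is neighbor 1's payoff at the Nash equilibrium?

19.8

∂u_i/∂x_i = α_i − 1, so neighbor i contributes w_i if α_i > 1, else 0.
α_i > 1 for i ∈ {1}; NE contributions (11, 0), X = 11.
u_1 = (11 − 11) + 1.8·11 = 19.8.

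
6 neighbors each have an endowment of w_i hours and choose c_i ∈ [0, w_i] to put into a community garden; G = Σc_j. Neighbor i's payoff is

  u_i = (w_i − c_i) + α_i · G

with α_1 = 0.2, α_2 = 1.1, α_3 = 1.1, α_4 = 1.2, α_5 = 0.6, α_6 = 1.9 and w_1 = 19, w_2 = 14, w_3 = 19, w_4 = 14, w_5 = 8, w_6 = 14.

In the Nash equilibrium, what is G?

61

∂u_i/∂c_i = α_i − 1, so neighbor i contributes w_i if α_i > 1, else 0.
α_i > 1 for i ∈ {2, 3, 4, 6}; NE contributions (0, 14, 19, 14, 0, 14), G = 61.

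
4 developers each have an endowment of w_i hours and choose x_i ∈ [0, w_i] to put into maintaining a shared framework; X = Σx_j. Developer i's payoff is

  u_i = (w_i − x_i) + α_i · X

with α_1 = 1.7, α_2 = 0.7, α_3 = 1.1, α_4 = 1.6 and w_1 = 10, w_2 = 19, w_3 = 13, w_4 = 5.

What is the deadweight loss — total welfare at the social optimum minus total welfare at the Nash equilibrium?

∂u_i/∂x_i = α_i − 1, so developer i contributes w_i if α_i > 1, else 0.
α_i > 1 for i ∈ {1, 3, 4}; NE contributions (10, 0, 13, 5), X = 28.
W^NE = Σw_i − X^NE + (Σα_i)·X^NE = 47 + 4.1·28 = 161.8.
Planner: ∂(Σu_j)/∂x_i = Σα_j − 1 = 4.1 > 0, so everyone contributes w_i; X^SO = 47, W^SO = 47 + 4.1·47 = 239.7.
Deadweight loss = 77.9.

77.9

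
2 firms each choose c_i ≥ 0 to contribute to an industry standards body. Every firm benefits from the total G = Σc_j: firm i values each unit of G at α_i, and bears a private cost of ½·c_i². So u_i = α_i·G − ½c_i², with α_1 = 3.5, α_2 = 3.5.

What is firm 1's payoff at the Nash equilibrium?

Firm i's FOC: ∂u_i/∂c_i = α_i − c_i = 0, so c_i* = α_i.
NE contributions = (3.5, 3.5); G = 7.
u_1 = α_1·G − ½·(c_1)² = 3.5·7 − ½·3.5² = 18.375.

18.375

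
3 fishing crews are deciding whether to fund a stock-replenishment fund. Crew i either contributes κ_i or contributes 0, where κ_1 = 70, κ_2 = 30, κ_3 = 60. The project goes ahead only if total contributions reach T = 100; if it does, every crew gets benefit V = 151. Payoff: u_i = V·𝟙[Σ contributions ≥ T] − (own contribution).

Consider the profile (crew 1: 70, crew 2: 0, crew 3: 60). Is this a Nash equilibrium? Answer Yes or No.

Total = 130 ≥ 100: provided.
Crew 1 (pledges 70, payoff 81): dropping to 0 → total 60, payoff 0. No gain.
Crew 2 (pledges 0, payoff 151): pledging 30 → total 160, payoff 121. No gain.
Crew 3 (pledges 60, payoff 91): dropping to 0 → total 70, payoff 0. No gain.

Yes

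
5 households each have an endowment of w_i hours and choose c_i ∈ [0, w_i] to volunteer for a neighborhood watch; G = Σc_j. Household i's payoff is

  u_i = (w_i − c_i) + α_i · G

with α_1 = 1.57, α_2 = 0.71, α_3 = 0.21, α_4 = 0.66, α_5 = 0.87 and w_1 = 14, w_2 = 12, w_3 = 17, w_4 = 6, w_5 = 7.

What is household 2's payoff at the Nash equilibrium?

∂u_i/∂c_i = α_i − 1, so household i contributes w_i if α_i > 1, else 0.
α_i > 1 for i ∈ {1}; NE contributions (14, 0, 0, 0, 0), G = 14.
u_2 = (12 − 0) + 0.71·14 = 21.94.

21.94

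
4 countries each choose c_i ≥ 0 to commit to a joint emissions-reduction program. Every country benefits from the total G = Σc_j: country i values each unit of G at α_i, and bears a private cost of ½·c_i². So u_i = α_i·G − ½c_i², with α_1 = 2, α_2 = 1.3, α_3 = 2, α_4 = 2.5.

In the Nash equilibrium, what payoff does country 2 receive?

Country i's FOC: ∂u_i/∂c_i = α_i − c_i = 0, so c_i* = α_i.
NE contributions = (2, 1.3, 2, 2.5); G = 7.8.
u_2 = α_2·G − ½·(c_2)² = 1.3·7.8 − ½·1.3² = 9.295.

9.295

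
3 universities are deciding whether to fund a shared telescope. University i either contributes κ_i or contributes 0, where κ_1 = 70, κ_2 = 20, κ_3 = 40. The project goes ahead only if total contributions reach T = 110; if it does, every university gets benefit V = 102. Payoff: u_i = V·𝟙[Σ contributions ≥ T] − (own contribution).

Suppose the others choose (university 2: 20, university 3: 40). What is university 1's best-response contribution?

Others' total = 60. Contributing 70 brings total to 130 ≥ 110: gain V − κ_1 = 32.
Best response: 70.

70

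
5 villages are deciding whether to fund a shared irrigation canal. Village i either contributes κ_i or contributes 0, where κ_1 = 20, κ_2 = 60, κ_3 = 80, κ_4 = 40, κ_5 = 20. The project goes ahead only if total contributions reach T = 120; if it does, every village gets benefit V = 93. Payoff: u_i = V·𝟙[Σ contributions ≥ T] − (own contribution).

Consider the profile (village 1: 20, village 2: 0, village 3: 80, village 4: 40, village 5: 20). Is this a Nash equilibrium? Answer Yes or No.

Total = 160 ≥ 120: provided.
Village 1 (pledges 20, payoff 73): dropping to 0 → total 140, payoff 93. Profitable deviation.

No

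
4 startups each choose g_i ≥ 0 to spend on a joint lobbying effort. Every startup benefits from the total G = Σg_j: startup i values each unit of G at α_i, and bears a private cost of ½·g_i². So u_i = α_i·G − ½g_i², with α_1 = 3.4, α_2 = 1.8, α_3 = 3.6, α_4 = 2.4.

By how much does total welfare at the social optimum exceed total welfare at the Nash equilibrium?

Startup i's FOC: ∂u_i/∂g_i = α_i − g_i = 0, so g_i* = α_i.
NE contributions = (3.4, 1.8, 3.6, 2.4); G = 11.2.
W^NE = (Σα)·G − ½Σα_i² = 11.2² − ½·33.52 = 108.68.
Planner sets g_i = Σα_j = 11.2 for every i, so G^SO = 4·11.2 = 44.8.
W^SO = (Σα)·G^SO − ½·4·(Σα)² = (4/2)·11.2² = 250.88.
Deadweight loss = W^SO − W^NE = 142.2.

142.2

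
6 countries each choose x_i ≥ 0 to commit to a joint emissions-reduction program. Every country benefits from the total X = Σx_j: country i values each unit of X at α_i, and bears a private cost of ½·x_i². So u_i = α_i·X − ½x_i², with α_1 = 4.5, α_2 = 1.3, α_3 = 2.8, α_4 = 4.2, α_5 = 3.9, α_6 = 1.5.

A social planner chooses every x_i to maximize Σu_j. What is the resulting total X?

Planner FOC: ∂(Σu_j)/∂x_i = (Σα_j) − x_i = 0, so x_i^SO = Σα_j = 18.2 for every i; X^SO = 109.2.

109.2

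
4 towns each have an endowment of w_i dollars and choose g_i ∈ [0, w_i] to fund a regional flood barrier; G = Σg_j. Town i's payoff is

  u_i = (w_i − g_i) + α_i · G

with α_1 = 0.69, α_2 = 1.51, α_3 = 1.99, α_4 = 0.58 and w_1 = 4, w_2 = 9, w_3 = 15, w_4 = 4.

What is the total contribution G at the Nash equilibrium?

∂u_i/∂g_i = α_i − 1, so town i contributes w_i if α_i > 1, else 0.
α_i > 1 for i ∈ {2, 3}; NE contributions (0, 9, 15, 0), G = 24.

24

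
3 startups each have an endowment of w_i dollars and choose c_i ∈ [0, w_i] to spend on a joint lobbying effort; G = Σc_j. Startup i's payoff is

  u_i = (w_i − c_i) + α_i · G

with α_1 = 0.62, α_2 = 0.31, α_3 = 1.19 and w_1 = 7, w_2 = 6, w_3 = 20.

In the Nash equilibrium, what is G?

20

∂u_i/∂c_i = α_i − 1, so startup i contributes w_i if α_i > 1, else 0.
α_i > 1 for i ∈ {3}; NE contributions (0, 0, 20), G = 20.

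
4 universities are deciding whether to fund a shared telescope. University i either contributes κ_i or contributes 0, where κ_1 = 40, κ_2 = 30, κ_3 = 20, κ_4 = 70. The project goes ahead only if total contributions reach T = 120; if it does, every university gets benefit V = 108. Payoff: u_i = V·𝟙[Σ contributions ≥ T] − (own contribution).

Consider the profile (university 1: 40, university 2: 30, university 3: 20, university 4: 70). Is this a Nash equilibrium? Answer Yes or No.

No

Total = 160 ≥ 120: provided.
University 1 (pledges 40, payoff 68): dropping to 0 → total 120, payoff 108. Profitable deviation.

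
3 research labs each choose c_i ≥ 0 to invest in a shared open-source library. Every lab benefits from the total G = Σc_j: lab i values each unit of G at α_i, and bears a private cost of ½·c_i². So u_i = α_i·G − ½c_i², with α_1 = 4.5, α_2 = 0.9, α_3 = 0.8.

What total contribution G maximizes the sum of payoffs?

18.6

Planner FOC: ∂(Σu_j)/∂c_i = (Σα_j) − c_i = 0, so c_i^SO = Σα_j = 6.2 for every i; G^SO = 18.6.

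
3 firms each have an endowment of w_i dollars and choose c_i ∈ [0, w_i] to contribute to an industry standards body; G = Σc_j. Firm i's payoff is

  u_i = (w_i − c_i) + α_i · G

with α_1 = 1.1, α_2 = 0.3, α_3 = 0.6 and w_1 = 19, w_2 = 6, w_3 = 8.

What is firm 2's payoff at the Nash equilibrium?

11.7

∂u_i/∂c_i = α_i − 1, so firm i contributes w_i if α_i > 1, else 0.
α_i > 1 for i ∈ {1}; NE contributions (19, 0, 0), G = 19.
u_2 = (6 − 0) + 0.3·19 = 11.7.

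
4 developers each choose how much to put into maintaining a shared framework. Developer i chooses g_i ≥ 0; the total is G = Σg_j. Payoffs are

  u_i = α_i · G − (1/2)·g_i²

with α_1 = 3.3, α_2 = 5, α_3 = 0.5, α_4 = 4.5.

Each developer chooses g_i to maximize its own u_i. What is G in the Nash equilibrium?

Developer i's FOC: ∂u_i/∂g_i = α_i − g_i = 0, so g_i* = α_i.
NE contributions = (3.3, 5, 0.5, 4.5); G = 13.3.

13.3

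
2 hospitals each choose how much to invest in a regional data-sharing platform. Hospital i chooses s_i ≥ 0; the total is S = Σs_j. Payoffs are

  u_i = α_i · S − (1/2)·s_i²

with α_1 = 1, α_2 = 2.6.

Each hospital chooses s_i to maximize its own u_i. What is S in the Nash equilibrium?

Hospital i's FOC: ∂u_i/∂s_i = α_i − s_i = 0, so s_i* = α_i.
NE contributions = (1, 2.6); S = 3.6.

3.6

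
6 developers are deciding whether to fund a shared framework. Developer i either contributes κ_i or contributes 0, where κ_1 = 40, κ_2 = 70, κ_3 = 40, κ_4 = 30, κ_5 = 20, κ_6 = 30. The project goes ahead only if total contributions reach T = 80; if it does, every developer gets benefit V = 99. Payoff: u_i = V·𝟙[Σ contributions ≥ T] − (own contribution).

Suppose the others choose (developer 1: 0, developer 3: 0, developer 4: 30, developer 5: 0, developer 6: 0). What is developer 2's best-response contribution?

70

Others' total = 30. Contributing 70 brings total to 100 ≥ 80: gain V − κ_2 = 29.
Best response: 70.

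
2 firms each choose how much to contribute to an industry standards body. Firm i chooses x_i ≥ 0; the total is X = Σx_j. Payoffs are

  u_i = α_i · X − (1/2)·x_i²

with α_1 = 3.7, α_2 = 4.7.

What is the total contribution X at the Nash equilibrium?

Firm i's FOC: ∂u_i/∂x_i = α_i − x_i = 0, so x_i* = α_i.
NE contributions = (3.7, 4.7); X = 8.4.

8.4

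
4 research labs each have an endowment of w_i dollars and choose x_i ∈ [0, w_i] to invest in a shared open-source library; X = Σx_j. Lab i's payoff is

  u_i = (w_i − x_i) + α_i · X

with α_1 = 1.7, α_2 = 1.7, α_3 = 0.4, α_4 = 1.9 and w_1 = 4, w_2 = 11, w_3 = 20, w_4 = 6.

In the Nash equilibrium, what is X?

21

∂u_i/∂x_i = α_i − 1, so lab i contributes w_i if α_i > 1, else 0.
α_i > 1 for i ∈ {1, 2, 4}; NE contributions (4, 11, 0, 6), X = 21.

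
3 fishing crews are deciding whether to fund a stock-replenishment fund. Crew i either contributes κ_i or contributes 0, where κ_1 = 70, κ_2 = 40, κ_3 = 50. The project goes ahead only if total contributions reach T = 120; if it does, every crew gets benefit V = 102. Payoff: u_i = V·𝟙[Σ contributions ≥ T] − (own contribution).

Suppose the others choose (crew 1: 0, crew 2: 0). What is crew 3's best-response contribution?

0

Others' total = 0. Even contributing 50 gives 50 < 120: no benefit either way.
Best response: 0.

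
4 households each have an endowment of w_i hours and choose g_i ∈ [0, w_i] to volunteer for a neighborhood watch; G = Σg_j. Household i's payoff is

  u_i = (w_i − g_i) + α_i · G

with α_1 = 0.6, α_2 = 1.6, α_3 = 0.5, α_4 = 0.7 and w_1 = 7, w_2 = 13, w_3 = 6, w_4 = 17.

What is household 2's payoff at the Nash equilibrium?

∂u_i/∂g_i = α_i − 1, so household i contributes w_i if α_i > 1, else 0.
α_i > 1 for i ∈ {2}; NE contributions (0, 13, 0, 0), G = 13.
u_2 = (13 − 13) + 1.6·13 = 20.8.

20.8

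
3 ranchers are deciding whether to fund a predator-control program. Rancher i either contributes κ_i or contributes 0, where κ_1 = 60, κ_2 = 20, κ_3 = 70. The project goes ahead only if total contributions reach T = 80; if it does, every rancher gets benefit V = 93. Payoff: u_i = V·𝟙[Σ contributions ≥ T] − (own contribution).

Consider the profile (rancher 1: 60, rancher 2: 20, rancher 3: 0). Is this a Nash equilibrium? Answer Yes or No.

Total = 80 ≥ 80: provided.
Rancher 1 (pledges 60, payoff 33): dropping to 0 → total 20, payoff 0. No gain.
Rancher 2 (pledges 20, payoff 73): dropping to 0 → total 60, payoff 0. No gain.
Rancher 3 (pledges 0, payoff 93): pledging 70 → total 150, payoff 23. No gain.

Yes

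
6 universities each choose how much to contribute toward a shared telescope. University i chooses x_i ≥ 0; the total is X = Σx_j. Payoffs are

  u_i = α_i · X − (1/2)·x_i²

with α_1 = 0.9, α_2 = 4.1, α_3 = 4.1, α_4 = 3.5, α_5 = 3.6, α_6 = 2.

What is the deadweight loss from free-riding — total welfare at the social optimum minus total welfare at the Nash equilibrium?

University i's FOC: ∂u_i/∂x_i = α_i − x_i = 0, so x_i* = α_i.
NE contributions = (0.9, 4.1, 4.1, 3.5, 3.6, 2); X = 18.2.
W^NE = (Σα)·X − ½Σα_i² = 18.2² − ½·63.64 = 299.42.
Planner sets x_i = Σα_j = 18.2 for every i, so X^SO = 6·18.2 = 109.2.
W^SO = (Σα)·X^SO − ½·6·(Σα)² = (6/2)·18.2² = 993.72.
Deadweight loss = W^SO − W^NE = 694.3.

694.3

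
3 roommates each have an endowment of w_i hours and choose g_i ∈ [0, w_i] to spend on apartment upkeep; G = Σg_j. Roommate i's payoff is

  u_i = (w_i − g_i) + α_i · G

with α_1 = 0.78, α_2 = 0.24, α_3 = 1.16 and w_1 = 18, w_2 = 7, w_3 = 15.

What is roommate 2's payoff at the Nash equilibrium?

10.6

∂u_i/∂g_i = α_i − 1, so roommate i contributes w_i if α_i > 1, else 0.
α_i > 1 for i ∈ {3}; NE contributions (0, 0, 15), G = 15.
u_2 = (7 − 0) + 0.24·15 = 10.6.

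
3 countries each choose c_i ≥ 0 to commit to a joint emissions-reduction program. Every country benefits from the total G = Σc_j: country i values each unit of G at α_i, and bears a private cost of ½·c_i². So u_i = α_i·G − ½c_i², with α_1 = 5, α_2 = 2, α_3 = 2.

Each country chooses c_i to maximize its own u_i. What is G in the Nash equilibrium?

Country i's FOC: ∂u_i/∂c_i = α_i − c_i = 0, so c_i* = α_i.
NE contributions = (5, 2, 2); G = 9.

9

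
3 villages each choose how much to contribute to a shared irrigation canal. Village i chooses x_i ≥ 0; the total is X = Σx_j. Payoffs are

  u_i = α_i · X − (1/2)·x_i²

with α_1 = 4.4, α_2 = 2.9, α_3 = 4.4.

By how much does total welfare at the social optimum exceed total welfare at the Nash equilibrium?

92.01

Village i's FOC: ∂u_i/∂x_i = α_i − x_i = 0, so x_i* = α_i.
NE contributions = (4.4, 2.9, 4.4); X = 11.7.
W^NE = (Σα)·X − ½Σα_i² = 11.7² − ½·47.13 = 113.325.
Planner sets x_i = Σα_j = 11.7 for every i, so X^SO = 3·11.7 = 35.1.
W^SO = (Σα)·X^SO − ½·3·(Σα)² = (3/2)·11.7² = 205.335.
Deadweight loss = W^SO − W^NE = 92.01.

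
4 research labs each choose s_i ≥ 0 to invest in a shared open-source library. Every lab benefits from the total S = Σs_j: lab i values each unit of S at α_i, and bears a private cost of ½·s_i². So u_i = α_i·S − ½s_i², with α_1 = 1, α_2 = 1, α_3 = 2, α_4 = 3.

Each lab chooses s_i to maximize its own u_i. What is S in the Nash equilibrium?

Lab i's FOC: ∂u_i/∂s_i = α_i − s_i = 0, so s_i* = α_i.
NE contributions = (1, 1, 2, 3); S = 7.

7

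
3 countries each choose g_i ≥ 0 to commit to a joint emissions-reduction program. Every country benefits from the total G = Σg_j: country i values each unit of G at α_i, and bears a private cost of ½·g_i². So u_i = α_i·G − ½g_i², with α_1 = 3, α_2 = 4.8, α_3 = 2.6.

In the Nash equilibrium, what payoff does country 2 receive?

Country i's FOC: ∂u_i/∂g_i = α_i − g_i = 0, so g_i* = α_i.
NE contributions = (3, 4.8, 2.6); G = 10.4.
u_2 = α_2·G − ½·(g_2)² = 4.8·10.4 − ½·4.8² = 38.4.

38.4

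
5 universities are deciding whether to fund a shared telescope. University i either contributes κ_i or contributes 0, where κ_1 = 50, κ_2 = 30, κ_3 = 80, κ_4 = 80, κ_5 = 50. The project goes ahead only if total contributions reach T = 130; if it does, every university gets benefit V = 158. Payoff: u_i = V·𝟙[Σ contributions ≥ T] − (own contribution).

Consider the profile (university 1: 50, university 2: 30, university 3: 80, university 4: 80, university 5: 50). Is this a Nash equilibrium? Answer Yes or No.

Total = 290 ≥ 130: provided.
University 1 (pledges 50, payoff 108): dropping to 0 → total 240, payoff 158. Profitable deviation.

No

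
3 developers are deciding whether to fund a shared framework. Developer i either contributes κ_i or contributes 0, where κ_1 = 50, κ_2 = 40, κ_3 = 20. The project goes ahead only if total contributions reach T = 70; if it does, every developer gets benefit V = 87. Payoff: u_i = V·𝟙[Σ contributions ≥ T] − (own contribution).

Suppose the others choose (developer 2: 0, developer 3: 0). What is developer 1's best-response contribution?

0

Others' total = 0. Even contributing 50 gives 50 < 70: no benefit either way.
Best response: 0.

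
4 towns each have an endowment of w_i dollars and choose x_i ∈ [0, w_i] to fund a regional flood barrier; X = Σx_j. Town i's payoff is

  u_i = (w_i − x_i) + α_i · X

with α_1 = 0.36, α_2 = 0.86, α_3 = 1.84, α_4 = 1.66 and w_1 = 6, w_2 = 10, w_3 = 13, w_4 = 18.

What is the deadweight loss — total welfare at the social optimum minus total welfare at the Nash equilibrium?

59.52

∂u_i/∂x_i = α_i − 1, so town i contributes w_i if α_i > 1, else 0.
α_i > 1 for i ∈ {3, 4}; NE contributions (0, 0, 13, 18), X = 31.
W^NE = Σw_i − X^NE + (Σα_i)·X^NE = 47 + 3.72·31 = 162.32.
Planner: ∂(Σu_j)/∂x_i = Σα_j − 1 = 3.72 > 0, so everyone contributes w_i; X^SO = 47, W^SO = 47 + 3.72·47 = 221.84.
Deadweight loss = 59.52.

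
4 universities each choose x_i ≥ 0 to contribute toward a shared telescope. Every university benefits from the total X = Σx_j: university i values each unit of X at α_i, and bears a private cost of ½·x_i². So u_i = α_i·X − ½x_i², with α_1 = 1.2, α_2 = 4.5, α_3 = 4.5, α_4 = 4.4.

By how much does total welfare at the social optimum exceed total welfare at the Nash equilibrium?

University i's FOC: ∂u_i/∂x_i = α_i − x_i = 0, so x_i* = α_i.
NE contributions = (1.2, 4.5, 4.5, 4.4); X = 14.6.
W^NE = (Σα)·X − ½Σα_i² = 14.6² − ½·61.3 = 182.51.
Planner sets x_i = Σα_j = 14.6 for every i, so X^SO = 4·14.6 = 58.4.
W^SO = (Σα)·X^SO − ½·4·(Σα)² = (4/2)·14.6² = 426.32.
Deadweight loss = W^SO − W^NE = 243.81.

243.81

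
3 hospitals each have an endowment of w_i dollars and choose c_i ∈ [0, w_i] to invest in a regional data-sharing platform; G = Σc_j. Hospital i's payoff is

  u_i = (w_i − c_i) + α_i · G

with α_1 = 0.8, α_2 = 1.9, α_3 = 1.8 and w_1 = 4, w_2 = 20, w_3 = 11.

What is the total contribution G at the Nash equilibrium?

31

∂u_i/∂c_i = α_i − 1, so hospital i contributes w_i if α_i > 1, else 0.
α_i > 1 for i ∈ {2, 3}; NE contributions (0, 20, 11), G = 31.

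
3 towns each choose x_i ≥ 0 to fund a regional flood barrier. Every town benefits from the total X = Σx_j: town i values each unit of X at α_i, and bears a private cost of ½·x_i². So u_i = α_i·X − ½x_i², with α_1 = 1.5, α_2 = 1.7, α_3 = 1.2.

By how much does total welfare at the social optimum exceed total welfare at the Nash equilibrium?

12.97

Town i's FOC: ∂u_i/∂x_i = α_i − x_i = 0, so x_i* = α_i.
NE contributions = (1.5, 1.7, 1.2); X = 4.4.
W^NE = (Σα)·X − ½Σα_i² = 4.4² − ½·6.58 = 16.07.
Planner sets x_i = Σα_j = 4.4 for every i, so X^SO = 3·4.4 = 13.2.
W^SO = (Σα)·X^SO − ½·3·(Σα)² = (3/2)·4.4² = 29.04.
Deadweight loss = W^SO − W^NE = 12.97.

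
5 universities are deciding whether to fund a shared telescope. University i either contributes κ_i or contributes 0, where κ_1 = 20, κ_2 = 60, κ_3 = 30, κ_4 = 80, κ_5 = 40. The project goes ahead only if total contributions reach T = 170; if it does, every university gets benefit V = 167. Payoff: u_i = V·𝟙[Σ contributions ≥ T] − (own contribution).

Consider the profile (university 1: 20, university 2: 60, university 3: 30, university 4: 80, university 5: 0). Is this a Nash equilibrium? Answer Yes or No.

No

Total = 190 ≥ 170: provided.
University 1 (pledges 20, payoff 147): dropping to 0 → total 170, payoff 167. Profitable deviation.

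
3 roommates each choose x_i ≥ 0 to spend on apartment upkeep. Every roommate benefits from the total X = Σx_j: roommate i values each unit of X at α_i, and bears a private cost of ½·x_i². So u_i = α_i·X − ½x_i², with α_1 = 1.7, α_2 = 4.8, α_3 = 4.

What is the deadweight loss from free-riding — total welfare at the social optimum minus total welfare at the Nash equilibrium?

76.09

Roommate i's FOC: ∂u_i/∂x_i = α_i − x_i = 0, so x_i* = α_i.
NE contributions = (1.7, 4.8, 4); X = 10.5.
W^NE = (Σα)·X − ½Σα_i² = 10.5² − ½·41.93 = 89.285.
Planner sets x_i = Σα_j = 10.5 for every i, so X^SO = 3·10.5 = 31.5.
W^SO = (Σα)·X^SO − ½·3·(Σα)² = (3/2)·10.5² = 165.375.
Deadweight loss = W^SO − W^NE = 76.09.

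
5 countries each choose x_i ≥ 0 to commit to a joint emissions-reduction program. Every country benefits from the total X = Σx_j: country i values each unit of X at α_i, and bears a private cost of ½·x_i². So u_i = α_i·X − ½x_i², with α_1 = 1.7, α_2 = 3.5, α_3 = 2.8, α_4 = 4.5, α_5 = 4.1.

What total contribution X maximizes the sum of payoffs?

83

Planner FOC: ∂(Σu_j)/∂x_i = (Σα_j) − x_i = 0, so x_i^SO = Σα_j = 16.6 for every i; X^SO = 83.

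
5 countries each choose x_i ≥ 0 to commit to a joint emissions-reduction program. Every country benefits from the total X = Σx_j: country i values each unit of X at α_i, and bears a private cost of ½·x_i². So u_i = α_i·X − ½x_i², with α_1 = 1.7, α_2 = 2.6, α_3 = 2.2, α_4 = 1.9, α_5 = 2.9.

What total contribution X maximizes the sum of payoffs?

56.5

Planner FOC: ∂(Σu_j)/∂x_i = (Σα_j) − x_i = 0, so x_i^SO = Σα_j = 11.3 for every i; X^SO = 56.5.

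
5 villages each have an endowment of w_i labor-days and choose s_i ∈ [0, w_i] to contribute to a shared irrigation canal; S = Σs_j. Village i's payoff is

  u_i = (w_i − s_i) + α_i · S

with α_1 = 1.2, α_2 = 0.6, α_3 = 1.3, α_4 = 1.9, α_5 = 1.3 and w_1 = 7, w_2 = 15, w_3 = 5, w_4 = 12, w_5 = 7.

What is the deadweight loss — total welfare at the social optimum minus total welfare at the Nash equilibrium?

79.5

∂u_i/∂s_i = α_i − 1, so village i contributes w_i if α_i > 1, else 0.
α_i > 1 for i ∈ {1, 3, 4, 5}; NE contributions (7, 0, 5, 12, 7), S = 31.
W^NE = Σw_i − S^NE + (Σα_i)·S^NE = 46 + 5.3·31 = 210.3.
Planner: ∂(Σu_j)/∂s_i = Σα_j − 1 = 5.3 > 0, so everyone contributes w_i; S^SO = 46, W^SO = 46 + 5.3·46 = 289.8.
Deadweight loss = 79.5.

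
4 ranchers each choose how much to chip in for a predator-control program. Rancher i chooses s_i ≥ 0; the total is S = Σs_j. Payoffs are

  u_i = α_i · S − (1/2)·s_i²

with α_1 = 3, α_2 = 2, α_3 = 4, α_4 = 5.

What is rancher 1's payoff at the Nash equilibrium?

Rancher i's FOC: ∂u_i/∂s_i = α_i − s_i = 0, so s_i* = α_i.
NE contributions = (3, 2, 4, 5); S = 14.
u_1 = α_1·S − ½·(s_1)² = 3·14 − ½·3² = 37.5.

37.5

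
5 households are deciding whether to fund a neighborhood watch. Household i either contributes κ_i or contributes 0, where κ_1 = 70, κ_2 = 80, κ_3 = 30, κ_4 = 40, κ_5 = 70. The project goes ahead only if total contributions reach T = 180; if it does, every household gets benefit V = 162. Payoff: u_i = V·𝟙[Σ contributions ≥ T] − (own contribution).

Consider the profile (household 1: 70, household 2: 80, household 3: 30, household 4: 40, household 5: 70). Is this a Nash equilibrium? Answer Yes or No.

Total = 290 ≥ 180: provided.
Household 1 (pledges 70, payoff 92): dropping to 0 → total 220, payoff 162. Profitable deviation.

No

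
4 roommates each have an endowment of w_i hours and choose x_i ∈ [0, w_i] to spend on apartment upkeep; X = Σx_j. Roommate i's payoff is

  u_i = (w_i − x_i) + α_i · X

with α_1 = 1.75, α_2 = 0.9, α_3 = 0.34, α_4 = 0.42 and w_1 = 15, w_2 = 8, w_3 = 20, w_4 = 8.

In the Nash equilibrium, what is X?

∂u_i/∂x_i = α_i − 1, so roommate i contributes w_i if α_i > 1, else 0.
α_i > 1 for i ∈ {1}; NE contributions (15, 0, 0, 0), X = 15.

15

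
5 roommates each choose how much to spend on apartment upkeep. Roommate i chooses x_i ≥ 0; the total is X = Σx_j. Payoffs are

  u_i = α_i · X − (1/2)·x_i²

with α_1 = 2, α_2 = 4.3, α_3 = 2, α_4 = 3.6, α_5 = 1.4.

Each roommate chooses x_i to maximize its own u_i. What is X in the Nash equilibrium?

Roommate i's FOC: ∂u_i/∂x_i = α_i − x_i = 0, so x_i* = α_i.
NE contributions = (2, 4.3, 2, 3.6, 1.4); X = 13.3.

13.3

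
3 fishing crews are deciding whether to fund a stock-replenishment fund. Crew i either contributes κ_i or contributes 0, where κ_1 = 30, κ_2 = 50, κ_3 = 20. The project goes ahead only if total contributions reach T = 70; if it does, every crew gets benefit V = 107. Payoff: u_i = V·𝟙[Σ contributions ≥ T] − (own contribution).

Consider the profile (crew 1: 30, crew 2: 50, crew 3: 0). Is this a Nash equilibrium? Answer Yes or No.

Total = 80 ≥ 70: provided.
Crew 1 (pledges 30, payoff 77): dropping to 0 → total 50, payoff 0. No gain.
Crew 2 (pledges 50, payoff 57): dropping to 0 → total 30, payoff 0. No gain.
Crew 3 (pledges 0, payoff 107): pledging 20 → total 100, payoff 87. No gain.

Yes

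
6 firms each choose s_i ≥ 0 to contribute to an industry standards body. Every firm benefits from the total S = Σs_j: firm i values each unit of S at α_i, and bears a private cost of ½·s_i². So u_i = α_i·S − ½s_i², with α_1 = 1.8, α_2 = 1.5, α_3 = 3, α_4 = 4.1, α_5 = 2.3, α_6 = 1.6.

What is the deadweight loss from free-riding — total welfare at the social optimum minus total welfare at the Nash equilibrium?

Firm i's FOC: ∂u_i/∂s_i = α_i − s_i = 0, so s_i* = α_i.
NE contributions = (1.8, 1.5, 3, 4.1, 2.3, 1.6); S = 14.3.
W^NE = (Σα)·S − ½Σα_i² = 14.3² − ½·39.15 = 184.915.
Planner sets s_i = Σα_j = 14.3 for every i, so S^SO = 6·14.3 = 85.8.
W^SO = (Σα)·S^SO − ½·6·(Σα)² = (6/2)·14.3² = 613.47.
Deadweight loss = W^SO − W^NE = 428.555.

428.555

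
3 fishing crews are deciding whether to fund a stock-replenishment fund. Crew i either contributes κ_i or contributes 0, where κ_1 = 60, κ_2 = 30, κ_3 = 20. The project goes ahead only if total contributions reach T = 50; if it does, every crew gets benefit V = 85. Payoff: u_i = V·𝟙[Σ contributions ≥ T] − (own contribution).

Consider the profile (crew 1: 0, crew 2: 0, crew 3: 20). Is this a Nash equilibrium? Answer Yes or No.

No

Total = 20 < 50: not provided.
Crew 1 (pledges 0, payoff 0): pledging 60 → total 80, payoff 25. Profitable deviation.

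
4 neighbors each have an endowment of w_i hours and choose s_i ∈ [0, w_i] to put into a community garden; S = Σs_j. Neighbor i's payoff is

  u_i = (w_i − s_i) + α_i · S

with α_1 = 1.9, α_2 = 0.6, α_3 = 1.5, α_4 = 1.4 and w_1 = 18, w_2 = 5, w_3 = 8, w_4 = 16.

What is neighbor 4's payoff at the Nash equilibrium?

∂u_i/∂s_i = α_i − 1, so neighbor i contributes w_i if α_i > 1, else 0.
α_i > 1 for i ∈ {1, 3, 4}; NE contributions (18, 0, 8, 16), S = 42.
u_4 = (16 − 16) + 1.4·42 = 58.8.

58.8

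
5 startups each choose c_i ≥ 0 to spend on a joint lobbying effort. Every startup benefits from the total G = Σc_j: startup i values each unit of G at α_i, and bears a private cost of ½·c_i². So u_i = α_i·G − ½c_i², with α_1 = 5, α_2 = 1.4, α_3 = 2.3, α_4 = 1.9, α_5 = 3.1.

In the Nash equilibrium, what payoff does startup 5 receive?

Startup i's FOC: ∂u_i/∂c_i = α_i − c_i = 0, so c_i* = α_i.
NE contributions = (5, 1.4, 2.3, 1.9, 3.1); G = 13.7.
u_5 = α_5·G − ½·(c_5)² = 3.1·13.7 − ½·3.1² = 37.665.

37.665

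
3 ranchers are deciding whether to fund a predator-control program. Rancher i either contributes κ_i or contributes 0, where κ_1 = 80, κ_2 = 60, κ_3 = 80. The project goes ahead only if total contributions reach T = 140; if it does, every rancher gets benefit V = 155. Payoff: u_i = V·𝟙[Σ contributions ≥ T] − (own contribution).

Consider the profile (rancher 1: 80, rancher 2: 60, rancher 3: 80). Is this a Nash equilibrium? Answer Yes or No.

Total = 220 ≥ 140: provided.
Rancher 1 (pledges 80, payoff 75): dropping to 0 → total 140, payoff 155. Profitable deviation.

No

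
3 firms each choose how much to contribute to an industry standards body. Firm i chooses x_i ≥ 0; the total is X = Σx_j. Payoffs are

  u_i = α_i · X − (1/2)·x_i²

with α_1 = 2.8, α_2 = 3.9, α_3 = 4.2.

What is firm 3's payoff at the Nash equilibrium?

36.96

Firm i's FOC: ∂u_i/∂x_i = α_i − x_i = 0, so x_i* = α_i.
NE contributions = (2.8, 3.9, 4.2); X = 10.9.
u_3 = α_3·X − ½·(x_3)² = 4.2·10.9 − ½·4.2² = 36.96.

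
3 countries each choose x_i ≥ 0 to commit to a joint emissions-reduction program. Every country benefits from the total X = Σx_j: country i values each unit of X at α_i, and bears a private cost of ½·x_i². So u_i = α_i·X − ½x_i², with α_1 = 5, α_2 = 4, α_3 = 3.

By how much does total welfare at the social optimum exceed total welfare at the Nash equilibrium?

Country i's FOC: ∂u_i/∂x_i = α_i − x_i = 0, so x_i* = α_i.
NE contributions = (5, 4, 3); X = 12.
W^NE = (Σα)·X − ½Σα_i² = 12² − ½·50 = 119.
Planner sets x_i = Σα_j = 12 for every i, so X^SO = 3·12 = 36.
W^SO = (Σα)·X^SO − ½·3·(Σα)² = (3/2)·12² = 216.
Deadweight loss = W^SO − W^NE = 97.

97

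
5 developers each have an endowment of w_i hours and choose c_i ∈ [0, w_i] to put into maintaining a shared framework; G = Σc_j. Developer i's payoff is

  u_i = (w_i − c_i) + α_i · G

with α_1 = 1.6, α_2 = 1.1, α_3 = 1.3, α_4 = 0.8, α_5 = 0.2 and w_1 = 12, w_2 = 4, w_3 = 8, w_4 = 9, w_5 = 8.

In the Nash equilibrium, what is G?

∂u_i/∂c_i = α_i − 1, so developer i contributes w_i if α_i > 1, else 0.
α_i > 1 for i ∈ {1, 2, 3}; NE contributions (12, 4, 8, 0, 0), G = 24.

24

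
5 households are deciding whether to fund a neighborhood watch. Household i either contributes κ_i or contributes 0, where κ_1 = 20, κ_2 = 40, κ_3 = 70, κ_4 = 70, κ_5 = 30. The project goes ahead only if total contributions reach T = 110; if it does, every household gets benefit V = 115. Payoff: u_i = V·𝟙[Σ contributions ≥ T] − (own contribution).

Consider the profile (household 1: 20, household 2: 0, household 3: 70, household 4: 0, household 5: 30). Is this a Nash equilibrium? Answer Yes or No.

Yes

Total = 120 ≥ 110: provided.
Household 1 (pledges 20, payoff 95): dropping to 0 → total 100, payoff 0. No gain.
Household 2 (pledges 0, payoff 115): pledging 40 → total 160, payoff 75. No gain.
Household 3 (pledges 70, payoff 45): dropping to 0 → total 50, payoff 0. No gain.
Household 4 (pledges 0, payoff 115): pledging 70 → total 190, payoff 45. No gain.
Household 5 (pledges 30, payoff 85): dropping to 0 → total 90, payoff 0. No gain.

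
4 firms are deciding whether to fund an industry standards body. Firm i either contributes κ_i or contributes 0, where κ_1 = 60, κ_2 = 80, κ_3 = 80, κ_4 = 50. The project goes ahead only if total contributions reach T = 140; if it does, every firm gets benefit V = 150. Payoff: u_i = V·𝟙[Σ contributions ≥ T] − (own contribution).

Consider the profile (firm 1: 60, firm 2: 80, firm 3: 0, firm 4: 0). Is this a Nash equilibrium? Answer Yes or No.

Total = 140 ≥ 140: provided.
Firm 1 (pledges 60, payoff 90): dropping to 0 → total 80, payoff 0. No gain.
Firm 2 (pledges 80, payoff 70): dropping to 0 → total 60, payoff 0. No gain.
Firm 3 (pledges 0, payoff 150): pledging 80 → total 220, payoff 70. No gain.
Firm 4 (pledges 0, payoff 150): pledging 50 → total 190, payoff 100. No gain.

Yes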